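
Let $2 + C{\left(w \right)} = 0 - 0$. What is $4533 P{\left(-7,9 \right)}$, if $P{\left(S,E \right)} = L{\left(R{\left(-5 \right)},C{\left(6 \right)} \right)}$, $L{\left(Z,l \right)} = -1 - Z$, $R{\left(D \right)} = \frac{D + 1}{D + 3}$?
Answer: $-13599$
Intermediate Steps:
$R{\left(D \right)} = \frac{1 + D}{3 + D}$
$C{\left(w \right)} = -2$ ($C{\left(w \right)} = -2 + \left(0 - 0\right) = -2 + \left(0 + 0\right) = -2 + 0 = -2$)
$P{\left(S,E \right)} = -3$ ($P{\left(S,E \right)} = -1 - \frac{1 - 5}{3 - 5} = -1 - \frac{1}{-2} \left(-4\right) = -1 - \left(- \frac{1}{2}\right) \left(-4\right) = -1 - 2 = -3$)
$4533 P{\left(-7,9 \right)} = 4533 \left(-3\right) = -13599$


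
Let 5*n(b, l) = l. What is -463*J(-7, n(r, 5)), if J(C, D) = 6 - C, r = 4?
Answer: -6019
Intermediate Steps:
n(b, l) = l/5
-463*J(-7, n(r, 5)) = -463*(6 - 1*(-7)) = -463*(6 + 7) = -463*13 = -6019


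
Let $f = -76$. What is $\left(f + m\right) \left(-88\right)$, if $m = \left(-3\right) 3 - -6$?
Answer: $6952$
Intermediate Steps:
$m = -3$ ($m = -9 + 6 = -3$)
$\left(f + m\right) \left(-88\right) = \left(-76 - 3\right) \left(-88\right) = \left(-79\right) \left(-88\right) = 6952$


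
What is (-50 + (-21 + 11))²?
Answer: 3600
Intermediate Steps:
(-50 + (-21 + 11))² = (-50 - 10)² = (-60)² = 3600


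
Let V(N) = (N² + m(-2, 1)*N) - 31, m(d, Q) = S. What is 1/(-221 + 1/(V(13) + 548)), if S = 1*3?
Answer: -725/160224 ≈ -0.0045249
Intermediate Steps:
S = 3
m(d, Q) = 3
V(N) = -31 + N² + 3*N (V(N) = (N² + 3*N) - 31 = -31 + N² + 3*N)
1/(-221 + 1/(V(13) + 548)) = 1/(-221 + 1/((-31 + 13² + 3*13) + 548)) = 1/(-221 + 1/((-31 + 169 + 39) + 548)) = 1/(-221 + 1/(177 + 548)) = 1/(-221 + 1/725) = 1/(-160224/725) = -725/160224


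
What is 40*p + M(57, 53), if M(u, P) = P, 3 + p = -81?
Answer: -3307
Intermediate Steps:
p = -84 (p = -3 - 81 = -84)
40*p + M(57, 53) = 40*(-84) + 53 = -3360 + 53 = -3307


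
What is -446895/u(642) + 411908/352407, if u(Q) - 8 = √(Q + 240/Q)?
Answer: 6128909646424/991320891 - 446895*√7354538/61886 ≈ -13401.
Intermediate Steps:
u(Q) = 8 + √(Q + 240/Q)
-446895/u(642) + 411908/352407 = -446895/(8 + √(642 + 240/642)) + 411908/352407 = -446895/(8 + √(642 + 240*(1/642))) + 411908*(1/352407) = -446895/(8 + √(642 + 40/107)) + 411908/352407 = -446895/(8 + √(68734/107)) + 411908/352407 = -446895/(8 + √7354538/107) + 411908/352407 = 411908/352407 - 446895/(8 + √7354538/107)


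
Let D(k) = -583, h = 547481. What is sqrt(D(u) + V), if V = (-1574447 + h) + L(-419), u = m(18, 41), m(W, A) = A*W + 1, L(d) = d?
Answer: 8*I*sqrt(16062) ≈ 1013.9*I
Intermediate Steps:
m(W, A) = 1 + A*W
u = 739 (u = 1 + 41*18 = 1 + 738 = 739)
V = -1027385 (V = (-1574447 + 547481) - 419 = -1026966 - 419 = -1027385)
sqrt(D(u) + V) = sqrt(-583 - 1027385) = sqrt(-1027968) = 8*I*sqrt(16062)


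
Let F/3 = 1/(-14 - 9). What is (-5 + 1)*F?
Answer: 12/23 ≈ 0.52174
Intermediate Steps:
F = -3/23 (F = 3/(-14 - 9) = 3/(-23) = 3*(-1/23) = -3/23 ≈ -0.13043)
(-5 + 1)*F = (-5 + 1)*(-3/23) = -4*(-3/23) = 12/23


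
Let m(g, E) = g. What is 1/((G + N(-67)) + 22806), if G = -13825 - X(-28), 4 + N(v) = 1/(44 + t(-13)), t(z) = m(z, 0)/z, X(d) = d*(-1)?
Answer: 45/402706 ≈ 0.00011174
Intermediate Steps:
X(d) = -d
t(z) = 1 (t(z) = z/z = 1)
N(v) = -179/45 (N(v) = -4 + 1/(44 + 1) = -4 + 1/45 = -179/45)
G = -13853 (G = -13825 - (-1)*(-28) = -13825 - 1*28 = -13825 - 28 = -13853)
1/((G + N(-67)) + 22806) = 1/((-13853 - 179/45) + 22806) = 1/(-623564/45 + 22806) = 1/(402706/45) = 45/402706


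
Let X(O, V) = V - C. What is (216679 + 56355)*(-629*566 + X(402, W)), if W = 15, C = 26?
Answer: -97206929850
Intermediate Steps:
X(O, V) = -26 + V (X(O, V) = V - 1*26 = V - 26 = -26 + V)
(216679 + 56355)*(-629*566 + X(402, W)) = (216679 + 56355)*(-629*566 + (-26 + 15)) = 273034*(-356014 - 11) = 273034*(-356025) = -97206929850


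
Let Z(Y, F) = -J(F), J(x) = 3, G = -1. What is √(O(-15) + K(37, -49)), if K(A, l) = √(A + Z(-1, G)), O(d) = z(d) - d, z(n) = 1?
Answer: √(16 + √34) ≈ 4.6724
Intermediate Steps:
O(d) = 1 - d
Z(Y, F) = -3 (Z(Y, F) = -1*3 = -3)
K(A, l) = √(-3 + A) (K(A, l) = √(A - 3) = √(-3 + A))
√(O(-15) + K(37, -49)) = √((1 - 1*(-15)) + √(-3 + 37)) = √((1 + 15) + √34) = √(16 + √34)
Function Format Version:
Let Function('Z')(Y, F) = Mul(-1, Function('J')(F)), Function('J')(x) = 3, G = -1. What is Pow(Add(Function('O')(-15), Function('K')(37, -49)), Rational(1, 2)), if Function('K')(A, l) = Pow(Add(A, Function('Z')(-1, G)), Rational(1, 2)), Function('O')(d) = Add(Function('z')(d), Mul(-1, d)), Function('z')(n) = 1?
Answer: Pow(Add(16, Pow(34, Rational(1, 2))), Rational(1, 2)) ≈ 4.6724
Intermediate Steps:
Function('O')(d) = Add(1, Mul(-1, d))
Function('Z')(Y, F) = -3 (Function('Z')(Y, F) = Mul(-1, 3) = -3)
Function('K')(A, l) = Pow(Add(-3, A), Rational(1, 2)) (Function('K')(A, l) = Pow(Add(A, -3), Rational(1, 2)) = Pow(Add(-3, A), Rational(1, 2)))
Pow(Add(Function('O')(-15), Function('K')(37, -49)), Rational(1, 2)) = Pow(Add(Add(1, Mul(-1, -15)), Pow(Add(-3, 37), Rational(1, 2))), Rational(1, 2)) = Pow(Add(Add(1, 15), Pow(34, Rational(1, 2))), Rational(1, 2)) = Pow(Add(16, Pow(34, Rational(1, 2))), Rational(1, 2))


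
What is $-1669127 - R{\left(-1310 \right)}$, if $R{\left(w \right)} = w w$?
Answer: $-3385227$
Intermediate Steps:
$R{\left(w \right)} = w^{2}$
$-1669127 - R{\left(-1310 \right)} = -1669127 - \left(-1310\right)^{2} = -1669127 - 1716100 = -3385227$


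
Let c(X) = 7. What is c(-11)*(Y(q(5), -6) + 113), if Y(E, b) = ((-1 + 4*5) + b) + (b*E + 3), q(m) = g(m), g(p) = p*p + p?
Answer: -357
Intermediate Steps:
g(p) = p + p**2 (g(p) = p**2 + p = p + p**2)
q(m) = m*(1 + m)
Y(E, b) = 22 + b + E*b (Y(E, b) = ((-1 + 20) + b) + (E*b + 3) = (19 + b) + (3 + E*b) = 22 + b + E*b)
c(-11)*(Y(q(5), -6) + 113) = 7*((22 - 6 + (5*(1 + 5))*(-6)) + 113) = 7*((22 - 6 + (5*6)*(-6)) + 113) = 7*((22 - 6 + 30*(-6)) + 113) = 7*((22 - 6 - 180) + 113) = 7*(-164 + 113) = 7*(-51) = -357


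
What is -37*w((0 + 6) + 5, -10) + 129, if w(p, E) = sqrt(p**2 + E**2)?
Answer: 129 - 37*sqrt(221) ≈ -421.04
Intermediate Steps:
w(p, E) = sqrt(E**2 + p**2)
-37*w((0 + 6) + 5, -10) + 129 = -37*sqrt((-10)**2 + ((0 + 6) + 5)**2) + 129 = -37*sqrt(100 + (6 + 5)**2) + 129 = -37*sqrt(100 + 11**2) + 129 = -37*sqrt(100 + 121) + 129 = -37*sqrt(221) + 129 = 129 - 37*sqrt(221)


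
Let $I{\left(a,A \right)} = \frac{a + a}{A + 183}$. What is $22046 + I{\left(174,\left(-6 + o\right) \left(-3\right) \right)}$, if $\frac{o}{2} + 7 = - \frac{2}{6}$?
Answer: $\frac{5401618}{245} \approx 22047.0$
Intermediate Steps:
$o = - \frac{44}{3}$ ($o = -14 + 2 \left(- \frac{2}{6}\right) = -14 + 2 \left(\left(-2\right) \frac{1}{6}\right) = -14 + 2 \left(- \frac{1}{3}\right) = -14 - \frac{2}{3} = - \frac{44}{3} \approx -14.667$)
$I{\left(a,A \right)} = \frac{2 a}{183 + A}$
$22046 + I{\left(174,\left(-6 + o\right) \left(-3\right) \right)} = 22046 + 2 \cdot 174 \frac{1}{183 + \left(-6 - \frac{44}{3}\right) \left(-3\right)} = 22046 + 2 \cdot 174 \frac{1}{183 - -62} = 22046 + 2 \cdot 174 \frac{1}{183 + 62} = 22046 + 2 \cdot 174 \cdot \frac{1}{245} = 22046 + \frac{348}{245} = \frac{5401618}{245}$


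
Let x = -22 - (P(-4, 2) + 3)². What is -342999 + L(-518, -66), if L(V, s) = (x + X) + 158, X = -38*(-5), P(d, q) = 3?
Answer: -342709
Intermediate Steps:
X = 190
x = -58 (x = -22 - (3 + 3)² = -22 - 1*6² = -22 - 1*36 = -22 - 36 = -58)
L(V, s) = 290 (L(V, s) = (-58 + 190) + 158 = 132 + 158 = 290)
-342999 + L(-518, -66) = -342999 + 290 = -342709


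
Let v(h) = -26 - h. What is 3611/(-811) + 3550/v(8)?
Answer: -1500912/13787 ≈ -108.86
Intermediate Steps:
3611/(-811) + 3550/v(8) = 3611/(-811) + 3550/(-26 - 1*8) = 3611*(-1/811) + 3550/(-26 - 8) = -3611/811 + 3550/(-34) = -3611/811 + 3550*(-1/34) = -3611/811 - 1775/17 = -1500912/13787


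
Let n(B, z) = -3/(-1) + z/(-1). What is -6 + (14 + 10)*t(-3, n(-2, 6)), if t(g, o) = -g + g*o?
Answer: 282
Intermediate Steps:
n(B, z) = 3 - z (n(B, z) = -3*(-1) + z*(-1) = 3 - z)
-6 + (14 + 10)*t(-3, n(-2, 6)) = -6 + (14 + 10)*(-3*(-1 + (3 - 1*6))) = -6 + 24*(-3*(-1 + (3 - 6))) = -6 + 24*(-3*(-1 - 3)) = -6 + 24*(-3*(-4)) = -6 + 24*12 = -6 + 288 = 282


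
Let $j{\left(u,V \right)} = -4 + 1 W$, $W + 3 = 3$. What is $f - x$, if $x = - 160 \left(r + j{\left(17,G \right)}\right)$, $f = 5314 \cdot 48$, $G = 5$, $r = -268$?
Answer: $211552$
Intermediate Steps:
$W = 0$ ($W = -3 + 3 = 0$)
$j{\left(u,V \right)} = -4$ ($j{\left(u,V \right)} = -4 + 1 \cdot 0 = -4 + 0 = -4$)
$f = 255072$
$x = 43520$ ($x = - 160 \left(-268 - 4\right) = \left(-160\right) \left(-272\right) = 43520$)
$f - x = 255072 - 43520 = 211552$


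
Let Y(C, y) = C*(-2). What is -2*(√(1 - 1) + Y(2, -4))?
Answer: 8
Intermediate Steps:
Y(C, y) = -2*C
-2*(√(1 - 1) + Y(2, -4)) = -2*(√(1 - 1) - 2*2) = -2*(√0 - 4) = -2*(0 - 4) = -2*(-4) = 8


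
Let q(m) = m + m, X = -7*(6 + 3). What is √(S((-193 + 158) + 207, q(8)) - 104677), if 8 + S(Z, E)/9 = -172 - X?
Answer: I*√105730 ≈ 325.16*I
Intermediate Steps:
X = -63 (X = -7*9 = -63)
q(m) = 2*m
S(Z, E) = -1053 (S(Z, E) = -72 + 9*(-172 - 1*(-63)) = -72 + 9*(-172 + 63) = -72 + 9*(-109) = -72 - 981 = -1053)
√(S((-193 + 158) + 207, q(8)) - 104677) = √(-1053 - 104677) = √(-105730) = I*√105730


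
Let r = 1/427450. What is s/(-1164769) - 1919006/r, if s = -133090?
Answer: -955435684149871210/1164769 ≈ -8.2028e+11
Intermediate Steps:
r = 1/427450 ≈ 2.3395e-6
s/(-1164769) - 1919006/r = -133090/(-1164769) - 1919006/1/427450 = -133090*(-1/1164769) - 1919006*427450 = 133090/1164769 - 820279114700 = -955435684149871210/1164769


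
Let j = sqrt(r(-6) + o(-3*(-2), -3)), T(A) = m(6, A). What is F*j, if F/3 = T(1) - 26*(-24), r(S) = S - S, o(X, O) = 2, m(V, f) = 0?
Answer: 1872*sqrt(2) ≈ 2647.4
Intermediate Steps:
T(A) = 0
r(S) = 0
j = sqrt(2) (j = sqrt(0 + 2) = sqrt(2) ≈ 1.4142)
F = 1872 (F = 3*(0 - 26*(-24)) = 3*(0 + 624) = 3*624 = 1872)
F*j = 1872*sqrt(2)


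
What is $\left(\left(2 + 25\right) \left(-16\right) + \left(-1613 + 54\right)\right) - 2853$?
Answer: $-4844$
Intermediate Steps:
$\left(\left(2 + 25\right) \left(-16\right) + \left(-1613 + 54\right)\right) - 2853 = \left(27 \left(-16\right) - 1559\right) - 2853 = \left(-432 - 1559\right) - 2853 = -1991 - 2853 = -4844$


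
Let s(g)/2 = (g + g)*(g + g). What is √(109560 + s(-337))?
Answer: 16*√3977 ≈ 1009.0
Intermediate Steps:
s(g) = 8*g² (s(g) = 2*((g + g)*(g + g)) = 2*((2*g)*(2*g)) = 2*(4*g²) = 8*g²)
√(109560 + s(-337)) = √(109560 + 8*(-337)²) = √(109560 + 8*113569) = √(109560 + 908552) = √1018112 = 16*√3977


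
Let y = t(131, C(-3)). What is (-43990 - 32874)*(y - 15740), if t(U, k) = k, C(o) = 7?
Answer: 1209301312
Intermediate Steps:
y = 7
(-43990 - 32874)*(y - 15740) = (-43990 - 32874)*(7 - 15740) = -76864*(-15733) = 1209301312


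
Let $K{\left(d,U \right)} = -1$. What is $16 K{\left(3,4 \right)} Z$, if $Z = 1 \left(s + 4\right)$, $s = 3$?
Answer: $-112$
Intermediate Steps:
$Z = 7$ ($Z = 1 \left(3 + 4\right) = 1 \cdot 7 = 7$)
$16 K{\left(3,4 \right)} Z = 16 \left(-1\right) 7 = \left(-16\right) 7 = -112$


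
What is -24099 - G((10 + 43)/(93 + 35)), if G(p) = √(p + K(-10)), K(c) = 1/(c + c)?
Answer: -24099 - √2330/80 ≈ -24100.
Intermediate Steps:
K(c) = 1/(2*c)
G(p) = √(-1/20 + p) (G(p) = √(p + (½)/(-10)) = √(p + (½)*(-⅒)) = √(p - 1/20) = √(-1/20 + p))
-24099 - G((10 + 43)/(93 + 35)) = -24099 - √(-5 + 100*((10 + 43)/(93 + 35)))/10 = -24099 - √(-5 + 100*(53/128))/10 = -24099 - √(-5 + 1325/32)/10 = -24099 - √(1165/32)/10 = -24099 - √2330/8/10 = -24099 - √2330/80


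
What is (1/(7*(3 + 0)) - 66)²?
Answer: 1918225/441 ≈ 4349.7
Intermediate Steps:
(1/(7*(3 + 0)) - 66)² = (1/(7*3) - 66)² = (1/21 - 66)² = (-1385/21)² = 1918225/441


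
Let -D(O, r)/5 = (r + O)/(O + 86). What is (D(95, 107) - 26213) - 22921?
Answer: -8894264/181 ≈ -49140.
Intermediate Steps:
D(O, r) = -5*(O + r)/(86 + O) (D(O, r) = -5*(r + O)/(O + 86) = -5*(O + r)/(86 + O))
(D(95, 107) - 26213) - 22921 = (5*(-1*95 - 1*107)/(86 + 95) - 26213) - 22921 = (5*(-95 - 107)/181 - 26213) - 22921 = (5*(1/181)*(-202) - 26213) - 22921 = (-1010/181 - 26213) - 22921 = -4745563/181 - 22921 = -8894264/181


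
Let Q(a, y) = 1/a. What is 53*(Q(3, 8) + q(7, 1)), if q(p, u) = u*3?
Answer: 530/3 ≈ 176.67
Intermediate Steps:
q(p, u) = 3*u
53*(Q(3, 8) + q(7, 1)) = 53*(1/3 + 3*1) = 53*(1/3 + 3) = 53*(10/3) = 530/3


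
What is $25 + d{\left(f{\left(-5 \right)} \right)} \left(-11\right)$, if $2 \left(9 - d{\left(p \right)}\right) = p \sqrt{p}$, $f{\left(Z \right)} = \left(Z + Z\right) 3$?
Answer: $-74 - 165 i \sqrt{30} \approx -74.0 - 903.74 i$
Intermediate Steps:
$f{\left(Z \right)} = 6 Z$ ($f{\left(Z \right)} = 2 Z 3 = 6 Z$)
$d{\left(p \right)} = 9 - \frac{p^{\frac{3}{2}}}{2}$ ($d{\left(p \right)} = 9 - \frac{p \sqrt{p}}{2} = 9 - \frac{p^{\frac{3}{2}}}{2}$)
$25 + d{\left(f{\left(-5 \right)} \right)} \left(-11\right) = 25 + \left(9 - \frac{\left(6 \left(-5\right)\right)^{\frac{3}{2}}}{2}\right) \left(-11\right) = 25 + \left(9 - \frac{\left(-30\right)^{\frac{3}{2}}}{2}\right) \left(-11\right) = 25 + \left(9 - \frac{\left(-30\right) i \sqrt{30}}{2}\right) \left(-11\right) = 25 + \left(9 + 15 i \sqrt{30}\right) \left(-11\right) = 25 - \left(99 + 165 i \sqrt{30}\right) = -74 - 165 i \sqrt{30}$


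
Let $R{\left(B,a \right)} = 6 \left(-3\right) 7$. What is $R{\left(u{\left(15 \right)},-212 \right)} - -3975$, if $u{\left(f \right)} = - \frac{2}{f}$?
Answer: $3849$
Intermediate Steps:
$R{\left(B,a \right)} = -126$ ($R{\left(B,a \right)} = \left(-18\right) 7 = -126$)
$R{\left(u{\left(15 \right)},-212 \right)} - -3975 = -126 - -3975 = -126 + 3975 = 3849$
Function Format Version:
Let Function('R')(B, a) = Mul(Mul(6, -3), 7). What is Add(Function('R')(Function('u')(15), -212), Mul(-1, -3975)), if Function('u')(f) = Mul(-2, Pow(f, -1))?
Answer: 3849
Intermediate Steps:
Function('R')(B, a) = -126 (Function('R')(B, a) = Mul(-18, 7) = -126)
Add(Function('R')(Function('u')(15), -212), Mul(-1, -3975)) = Add(-126, Mul(-1, -3975)) = Add(-126, 3975) = 3849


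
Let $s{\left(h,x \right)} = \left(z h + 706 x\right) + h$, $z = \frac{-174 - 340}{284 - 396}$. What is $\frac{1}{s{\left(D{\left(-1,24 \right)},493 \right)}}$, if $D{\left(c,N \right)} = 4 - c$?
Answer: $\frac{56}{19492813} \approx 2.8729 \cdot 10^{-6}$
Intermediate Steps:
$z = \frac{257}{56}$ ($z = - \frac{514}{-112} = \left(-514\right) \left(- \frac{1}{112}\right) = \frac{257}{56} \approx 4.5893$)
$s{\left(h,x \right)} = 706 x + \frac{313 h}{56}$ ($s{\left(h,x \right)} = \left(\frac{257 h}{56} + 706 x\right) + h = \left(706 x + \frac{257 h}{56}\right) + h = 706 x + \frac{313 h}{56}$)
$\frac{1}{s{\left(D{\left(-1,24 \right)},493 \right)}} = \frac{1}{706 \cdot 493 + \frac{313 \left(4 - -1\right)}{56}} = \frac{1}{348058 + \frac{313 \left(4 + 1\right)}{56}} = \frac{1}{348058 + \frac{313}{56} \cdot 5} = \frac{1}{348058 + \frac{1565}{56}} = \frac{1}{\frac{19492813}{56}} = \frac{56}{19492813}$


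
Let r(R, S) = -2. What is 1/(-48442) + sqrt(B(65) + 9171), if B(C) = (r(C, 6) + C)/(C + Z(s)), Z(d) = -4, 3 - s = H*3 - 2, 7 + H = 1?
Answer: -1/48442 + 3*sqrt(3792126)/61 ≈ 95.771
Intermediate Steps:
H = -6 (H = -7 + 1 = -6)
s = 23 (s = 3 - (-6*3 - 2) = 3 - (-18 - 2) = 3 - 1*(-20) = 3 + 20 = 23)
B(C) = (-2 + C)/(-4 + C) (B(C) = (-2 + C)/(C - 4) = (-2 + C)/(-4 + C))
1/(-48442) + sqrt(B(65) + 9171) = 1/(-48442) + sqrt((-2 + 65)/(-4 + 65) + 9171) = -1/48442 + sqrt(63/61 + 9171) = -1/48442 + sqrt(559494/61) = -1/48442 + 3*sqrt(3792126)/61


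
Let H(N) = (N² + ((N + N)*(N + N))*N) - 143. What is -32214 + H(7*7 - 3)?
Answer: 359103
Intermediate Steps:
H(N) = -143 + N² + 4*N³ (H(N) = (N² + ((2*N)*(2*N))*N) - 143 = (N² + (4*N²)*N) - 143 = (N² + 4*N³) - 143 = -143 + N² + 4*N³)
-32214 + H(7*7 - 3) = -32214 + (-143 + (7*7 - 3)² + 4*(7*7 - 3)³) = -32214 + (-143 + (49 - 3)² + 4*(49 - 3)³) = -32214 + (-143 + 46² + 4*46³) = -32214 + (-143 + 2116 + 4*97336) = -32214 + (-143 + 2116 + 389344) = -32214 + 391317 = 359103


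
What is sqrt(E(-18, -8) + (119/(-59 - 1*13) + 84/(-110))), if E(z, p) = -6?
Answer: I*sqrt(3666190)/660 ≈ 2.9011*I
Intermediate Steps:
sqrt(E(-18, -8) + (119/(-59 - 1*13) + 84/(-110))) = sqrt(-6 + (119/(-59 - 1*13) + 84/(-110))) = sqrt(-6 + (119/(-59 - 13) + 84*(-1/110))) = sqrt(-6 + (119/(-72) - 42/55)) = sqrt(-6 + (119*(-1/72) - 42/55)) = sqrt(-6 + (-119/72 - 42/55)) = sqrt(-6 - 9569/3960) = sqrt(-33329/3960) = I*sqrt(3666190)/660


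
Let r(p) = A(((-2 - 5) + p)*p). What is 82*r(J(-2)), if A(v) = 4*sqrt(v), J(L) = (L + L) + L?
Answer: 328*sqrt(78) ≈ 2896.8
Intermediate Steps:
J(L) = 3*L (J(L) = 2*L + L = 3*L)
r(p) = 4*sqrt(p*(-7 + p)) (r(p) = 4*sqrt(((-2 - 5) + p)*p) = 4*sqrt((-7 + p)*p) = 4*sqrt(p*(-7 + p)))
82*r(J(-2)) = 82*(4*sqrt((3*(-2))*(-7 + 3*(-2)))) = 82*(4*sqrt(-6*(-7 - 6))) = 82*(4*sqrt(-6*(-13))) = 82*(4*sqrt(78)) = 328*sqrt(78)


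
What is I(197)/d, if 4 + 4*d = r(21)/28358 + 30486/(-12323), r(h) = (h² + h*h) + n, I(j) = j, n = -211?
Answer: -25033730872/204915981 ≈ -122.17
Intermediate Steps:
r(h) = -211 + 2*h² (r(h) = (h² + h*h) - 211 = (h² + h²) - 211 = 2*h² - 211 = -211 + 2*h²)
d = -204915981/127074776 (d = -1 + ((-211 + 2*21²)/28358 + 30486/(-12323))/4 = -1 + ((-211 + 2*441)*(1/28358) + 30486*(-1/12323))/4 = -1 + ((-211 + 882)*(1/28358) - 30486/12323)/4 = -1 + (671*(1/28358) - 30486/12323)/4 = -1 + (61/2578 - 30486/12323)/4 = -1 + (¼)*(-77841205/31768694) = -1 - 77841205/127074776 = -204915981/127074776 ≈ -1.6126)
I(197)/d = 197/(-204915981/127074776) = 197*(-127074776/204915981) = -25033730872/204915981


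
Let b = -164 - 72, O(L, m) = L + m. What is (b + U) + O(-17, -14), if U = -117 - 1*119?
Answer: -503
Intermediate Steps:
b = -236
U = -236 (U = -117 - 119 = -236)
(b + U) + O(-17, -14) = (-236 - 236) + (-17 - 14) = -472 - 31 = -503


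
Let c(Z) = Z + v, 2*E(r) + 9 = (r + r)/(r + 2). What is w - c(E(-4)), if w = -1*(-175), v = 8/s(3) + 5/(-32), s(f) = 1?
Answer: 5429/32 ≈ 169.66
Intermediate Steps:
E(r) = -9/2 + r/(2 + r) (E(r) = -9/2 + ((r + r)/(r + 2))/2 = -9/2 + ((2*r)/(2 + r))/2 = -9/2 + (2*r/(2 + r))/2 = -9/2 + r/(2 + r))
v = 251/32 (v = 8/1 + 5/(-32) = 8*1 + 5*(-1/32) = 8 - 5/32 = 251/32 ≈ 7.8438)
c(Z) = 251/32 + Z (c(Z) = Z + 251/32 = 251/32 + Z)
w = 175
w - c(E(-4)) = 175 - (251/32 + (-18 - 7*(-4))/(2*(2 - 4))) = 175 - (251/32 + (1/2)*(-18 + 28)/(-2)) = 175 - (251/32 + (1/2)*(-1/2)*10) = 175 - (251/32 - 5/2) = 175 - 1*171/32 = 175 - 171/32 = 5429/32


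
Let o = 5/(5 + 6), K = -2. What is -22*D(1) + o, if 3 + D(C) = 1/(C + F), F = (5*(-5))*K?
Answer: 37039/561 ≈ 66.023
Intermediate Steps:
o = 5/11 ≈ 0.45455
F = 50 (F = (5*(-5))*(-2) = -25*(-2) = 50)
D(C) = -3 + 1/(50 + C) (D(C) = -3 + 1/(C + 50) = -3 + 1/(50 + C))
-22*D(1) + o = -22*(-149 - 3*1)/(50 + 1) + 5/11 = -22*(-149 - 3)/51 + 5/11 = -22*(-152)/51 + 5/11 = -22*(-152/51) + 5/11 = 3344/51 + 5/11 = 37039/561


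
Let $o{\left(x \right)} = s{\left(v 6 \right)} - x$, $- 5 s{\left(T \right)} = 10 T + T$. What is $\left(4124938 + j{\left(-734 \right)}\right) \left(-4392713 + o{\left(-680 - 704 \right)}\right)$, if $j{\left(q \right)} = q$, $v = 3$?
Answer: $- \frac{90554499727972}{5} \approx -1.8111 \cdot 10^{13}$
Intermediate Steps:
$s{\left(T \right)} = - \frac{11 T}{5}$ ($s{\left(T \right)} = - \frac{10 T + T}{5} = - \frac{11 T}{5}$)
$o{\left(x \right)} = - \frac{198}{5} - x$ ($o{\left(x \right)} = - \frac{11 \cdot 3 \cdot 6}{5} - x = \left(- \frac{11}{5}\right) 18 - x = - \frac{198}{5} - x$)
$\left(4124938 + j{\left(-734 \right)}\right) \left(-4392713 + o{\left(-680 - 704 \right)}\right) = \left(4124938 - 734\right) \left(-4392713 - - \frac{6722}{5}\right) = 4124204 \left(-4392713 - - \frac{6722}{5}\right) = 4124204 \left(-4392713 + \left(- \frac{198}{5} + 1384\right)\right) = 4124204 \left(-4392713 + \frac{6722}{5}\right) = 4124204 \left(- \frac{21956843}{5}\right) = - \frac{90554499727972}{5}$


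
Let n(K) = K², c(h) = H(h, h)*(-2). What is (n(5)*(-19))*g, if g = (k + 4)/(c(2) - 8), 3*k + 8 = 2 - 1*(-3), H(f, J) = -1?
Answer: 475/2 ≈ 237.50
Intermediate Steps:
k = -1 (k = -8/3 + (2 - 1*(-3))/3 = -8/3 + (2 + 3)/3 = -8/3 + (⅓)*5 = -8/3 + 5/3 = -1)
c(h) = 2 (c(h) = -1*(-2) = 2)
g = -½ (g = (-1 + 4)/(2 - 8) = 3/(-6) = 3*(-⅙) = -½ ≈ -0.50000)
(n(5)*(-19))*g = (5²*(-19))*(-½) = (25*(-19))*(-½) = -475*(-½) = 475/2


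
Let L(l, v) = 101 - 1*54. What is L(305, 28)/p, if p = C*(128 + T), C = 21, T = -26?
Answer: 47/2142 ≈ 0.021942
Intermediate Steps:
L(l, v) = 47 (L(l, v) = 101 - 54 = 47)
p = 2142 (p = 21*(128 - 26) = 21*102 = 2142)
L(305, 28)/p = 47/2142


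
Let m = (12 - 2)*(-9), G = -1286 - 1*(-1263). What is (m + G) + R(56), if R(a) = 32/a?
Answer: -787/7 ≈ -112.43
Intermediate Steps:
G = -23 (G = -1286 + 1263 = -23)
m = -90 (m = 10*(-9) = -90)
(m + G) + R(56) = (-90 - 23) + 32/56 = -113 + 32*(1/56) = -113 + 4/7 = -787/7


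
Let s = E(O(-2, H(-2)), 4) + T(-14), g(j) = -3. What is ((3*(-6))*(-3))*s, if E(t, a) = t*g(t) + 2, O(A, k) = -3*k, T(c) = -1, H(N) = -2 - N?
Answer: 54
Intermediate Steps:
E(t, a) = 2 - 3*t (E(t, a) = t*(-3) + 2 = -3*t + 2 = 2 - 3*t)
s = 1 (s = (2 - (-9)*(-2 - 1*(-2))) - 1 = (2 - (-9)*(-2 + 2)) - 1 = (2 - (-9)*0) - 1 = (2 - 3*0) - 1 = (2 + 0) - 1 = 2 - 1 = 1)
((3*(-6))*(-3))*s = ((3*(-6))*(-3))*1 = -18*(-3)*1 = 54*1 = 54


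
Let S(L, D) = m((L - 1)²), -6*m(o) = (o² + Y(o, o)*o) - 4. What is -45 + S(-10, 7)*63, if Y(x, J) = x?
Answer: -307464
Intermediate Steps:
m(o) = ⅔ - o²/3 (m(o) = -((o² + o*o) - 4)/6 = -((o² + o²) - 4)/6 = -(2*o² - 4)/6 = -(-4 + 2*o²)/6 = ⅔ - o²/3)
S(L, D) = ⅔ - (-1 + L)⁴/3 (S(L, D) = ⅔ - (L - 1)⁴/3 = ⅔ - (-1 + L)⁴/3)
-45 + S(-10, 7)*63 = -45 + (⅔ - (-1 - 10)⁴/3)*63 = -45 + (⅔ - ⅓*(-11)⁴)*63 = -45 + (⅔ - ⅓*14641)*63 = -45 + (⅔ - 14641/3)*63 = -45 - 14639/3*63 = -45 - 307419 = -307464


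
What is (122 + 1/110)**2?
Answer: 180123241/12100 ≈ 14886.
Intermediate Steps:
(122 + 1/110)**2 = (13421/110)**2 = 180123241/12100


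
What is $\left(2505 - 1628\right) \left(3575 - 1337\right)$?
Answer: $1962726$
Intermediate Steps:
$\left(2505 - 1628\right) \left(3575 - 1337\right) = 877 \left(3575 - 1337\right) = 877 \cdot 2238 = 1962726$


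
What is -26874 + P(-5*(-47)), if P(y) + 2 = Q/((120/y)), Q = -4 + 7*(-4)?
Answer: -80816/3 ≈ -26939.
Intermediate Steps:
Q = -32 (Q = -4 - 28 = -32)
P(y) = -2 - 4*y/15 (P(y) = -2 - 32*y/120 = -2 - 4*y/15)
-26874 + P(-5*(-47)) = -26874 + (-2 - (-4)*(-47)/3) = -26874 + (-2 - 4/15*235) = -26874 + (-2 - 188/3) = -26874 - 194/3 = -80816/3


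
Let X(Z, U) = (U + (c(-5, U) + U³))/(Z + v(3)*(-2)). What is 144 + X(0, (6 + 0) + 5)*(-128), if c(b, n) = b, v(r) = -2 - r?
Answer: -84848/5 ≈ -16970.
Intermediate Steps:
X(Z, U) = (-5 + U + U³)/(10 + Z) (X(Z, U) = (U + (-5 + U³))/(Z + (-2 - 1*3)*(-2)) = (-5 + U + U³)/(Z + (-2 - 3)*(-2)) = (-5 + U + U³)/(Z - 5*(-2)) = (-5 + U + U³)/(Z + 10) = (-5 + U + U³)/(10 + Z))
144 + X(0, (6 + 0) + 5)*(-128) = 144 + ((-5 + ((6 + 0) + 5) + ((6 + 0) + 5)³)/(10 + 0))*(-128) = 144 + ((-5 + (6 + 5) + (6 + 5)³)/10)*(-128) = 144 + ((-5 + 11 + 11³)/10)*(-128) = 144 + ((-5 + 11 + 1331)/10)*(-128) = 144 + ((⅒)*1337)*(-128) = 144 + (1337/10)*(-128) = 144 - 85568/5 = -84848/5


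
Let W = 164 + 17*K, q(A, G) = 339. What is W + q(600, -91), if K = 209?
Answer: 4056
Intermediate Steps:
W = 3717 (W = 164 + 17*209 = 164 + 3553 = 3717)
W + q(600, -91) = 3717 + 339 = 4056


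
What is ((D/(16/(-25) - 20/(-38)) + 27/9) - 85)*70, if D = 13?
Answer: -371105/27 ≈ -13745.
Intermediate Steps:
((D/(16/(-25) - 20/(-38)) + 27/9) - 85)*70 = ((13/(16/(-25) - 20/(-38)) + 27/9) - 85)*70 = ((13/(16*(-1/25) - 20*(-1/38)) + 27*(⅑)) - 85)*70 = ((13/(-16/25 + 10/19) + 3) - 85)*70 = ((13/(-54/475) + 3) - 85)*70 = ((13*(-475/54) + 3) - 85)*70 = ((-6175/54 + 3) - 85)*70 = (-6013/54 - 85)*70 = -10603/54*70 = -371105/27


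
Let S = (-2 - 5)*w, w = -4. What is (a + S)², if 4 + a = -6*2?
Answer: 144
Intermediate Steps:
a = -16 (a = -4 - 6*2 = -4 - 12 = -16)
S = 28 (S = (-2 - 5)*(-4) = -7*(-4) = 28)
(a + S)² = (-16 + 28)² = 12² = 144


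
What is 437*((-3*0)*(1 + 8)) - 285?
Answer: -285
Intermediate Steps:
437*((-3*0)*(1 + 8)) - 285 = 437*(0*9) - 285 = 437*0 - 285 = 0 - 285 = -285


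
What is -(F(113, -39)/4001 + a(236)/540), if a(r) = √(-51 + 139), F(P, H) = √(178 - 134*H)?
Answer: -2*√1351/4001 - √22/270 ≈ -0.035745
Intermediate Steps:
a(r) = 2*√22 (a(r) = √88 = 2*√22)
-(F(113, -39)/4001 + a(236)/540) = -(√(178 - 134*(-39))/4001 + (2*√22)/540) = -(√(178 + 5226)*(1/4001) + (2*√22)*(1/540)) = -(√5404*(1/4001) + √22/270) = -((2*√1351)*(1/4001) + √22/270) = -(2*√1351/4001 + √22/270) = -(√22/270 + 2*√1351/4001) = -2*√1351/4001 - √22/270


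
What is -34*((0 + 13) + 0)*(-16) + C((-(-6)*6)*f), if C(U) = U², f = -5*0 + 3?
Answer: 18736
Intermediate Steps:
f = 3 (f = 0 + 3 = 3)
-34*((0 + 13) + 0)*(-16) + C((-(-6)*6)*f) = -34*((0 + 13) + 0)*(-16) + (-(-6)*6*3)² = -34*(13 + 0)*(-16) + (-2*(-18)*3)² = -34*13*(-16) + (36*3)² = -442*(-16) + 108² = 7072 + 11664 = 18736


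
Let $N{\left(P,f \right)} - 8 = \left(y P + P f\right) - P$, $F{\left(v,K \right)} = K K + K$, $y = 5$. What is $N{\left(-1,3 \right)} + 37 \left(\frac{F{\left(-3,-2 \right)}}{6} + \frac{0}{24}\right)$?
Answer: $\frac{40}{3} \approx 13.333$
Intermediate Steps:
$F{\left(v,K \right)} = K + K^{2}$ ($F{\left(v,K \right)} = K^{2} + K = K + K^{2}$)
$N{\left(P,f \right)} = 8 + 4 P + P f$ ($N{\left(P,f \right)} = 8 - \left(- 4 P - P f\right) = 8 + \left(4 P + P f\right) = 8 + 4 P + P f$)
$N{\left(-1,3 \right)} + 37 \left(\frac{F{\left(-3,-2 \right)}}{6} + \frac{0}{24}\right) = \left(8 + 4 \left(-1\right) - 3\right) + 37 \left(\frac{\left(-2\right) \left(1 - 2\right)}{6} + \frac{0}{24}\right) = \left(8 - 4 - 3\right) + 37 \left(\left(-2\right) \left(-1\right) \frac{1}{6} + 0 \cdot \frac{1}{24}\right) = 1 + 37 \left(2 \cdot \frac{1}{6} + 0\right) = 1 + 37 \left(\frac{1}{3} + 0\right) = 1 + 37 \cdot \frac{1}{3} = 1 + \frac{37}{3} = \frac{40}{3}$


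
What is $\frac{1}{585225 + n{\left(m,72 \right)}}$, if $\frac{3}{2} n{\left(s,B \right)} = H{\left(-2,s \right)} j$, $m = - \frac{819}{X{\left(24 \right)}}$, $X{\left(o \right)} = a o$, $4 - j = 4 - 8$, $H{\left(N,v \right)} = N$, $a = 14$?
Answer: $\frac{3}{1755643} \approx 1.7088 \cdot 10^{-6}$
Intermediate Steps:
$j = 8$ ($j = 4 - \left(4 - 8\right) = 4 - -4 = 4 + 4 = 8$)
$X{\left(o \right)} = 14 o$
$m = - \frac{39}{16}$ ($m = - \frac{819}{14 \cdot 24} = - \frac{819}{336} = \left(-819\right) \frac{1}{336} = - \frac{39}{16} \approx -2.4375$)
$n{\left(s,B \right)} = - \frac{32}{3}$ ($n{\left(s,B \right)} = \frac{2 \left(\left(-2\right) 8\right)}{3} = \frac{2}{3} \left(-16\right) = - \frac{32}{3}$)
$\frac{1}{585225 + n{\left(m,72 \right)}} = \frac{1}{585225 - \frac{32}{3}} = \frac{1}{\frac{1755643}{3}} = \frac{3}{1755643}$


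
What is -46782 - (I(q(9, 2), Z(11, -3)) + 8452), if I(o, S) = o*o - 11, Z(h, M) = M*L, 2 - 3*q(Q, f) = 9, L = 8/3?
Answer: -497056/9 ≈ -55228.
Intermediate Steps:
L = 8/3 (L = 8*(⅓) = 8/3 ≈ 2.6667)
q(Q, f) = -7/3 (q(Q, f) = ⅔ - ⅓*9 = ⅔ - 3 = -7/3)
Z(h, M) = 8*M/3 (Z(h, M) = M*(8/3) = 8*M/3)
I(o, S) = -11 + o² (I(o, S) = o² - 11 = -11 + o²)
-46782 - (I(q(9, 2), Z(11, -3)) + 8452) = -46782 - ((-11 + (-7/3)²) + 8452) = -46782 - ((-11 + 49/9) + 8452) = -46782 - (-50/9 + 8452) = -46782 - 1*76018/9 = -46782 - 76018/9 = -497056/9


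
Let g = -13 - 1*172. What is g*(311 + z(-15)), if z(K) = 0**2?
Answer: -57535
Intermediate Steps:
g = -185 (g = -13 - 172 = -185)
z(K) = 0
g*(311 + z(-15)) = -185*(311 + 0) = -185*311 = -57535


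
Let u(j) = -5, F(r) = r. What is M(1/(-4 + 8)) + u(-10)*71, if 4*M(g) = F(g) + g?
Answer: -2839/8 ≈ -354.88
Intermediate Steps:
M(g) = g/2 (M(g) = (g + g)/4 = (2*g)/4 = g/2)
M(1/(-4 + 8)) + u(-10)*71 = 1/(2*(-4 + 8)) - 5*71 = (½)/4 - 355 = (½)*(¼) - 355 = ⅛ - 355 = -2839/8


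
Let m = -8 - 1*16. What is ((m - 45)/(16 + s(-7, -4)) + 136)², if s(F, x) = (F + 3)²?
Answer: 18344089/1024 ≈ 17914.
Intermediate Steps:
s(F, x) = (3 + F)²
m = -24 (m = -8 - 16 = -24)
((m - 45)/(16 + s(-7, -4)) + 136)² = ((-24 - 45)/(16 + (3 - 7)²) + 136)² = (-69/(16 + (-4)²) + 136)² = (-69/(16 + 16) + 136)² = (-69/32 + 136)² = (4283/32)² = 18344089/1024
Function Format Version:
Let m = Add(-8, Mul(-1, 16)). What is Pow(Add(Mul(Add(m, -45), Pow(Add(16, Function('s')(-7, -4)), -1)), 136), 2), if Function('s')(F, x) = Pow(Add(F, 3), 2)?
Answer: Rational(18344089, 1024) ≈ 17914.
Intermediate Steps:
Function('s')(F, x) = Pow(Add(3, F), 2)
m = -24 (m = Add(-8, -16) = -24)
Pow(Add(Mul(Add(m, -45), Pow(Add(16, Function('s')(-7, -4)), -1)), 136), 2) = Pow(Add(Mul(Add(-24, -45), Pow(Add(16, Pow(Add(3, -7), 2)), -1)), 136), 2) = Pow(Add(Mul(-69, Pow(Add(16, Pow(-4, 2)), -1)), 136), 2) = Pow(Add(Mul(-69, Pow(Add(16, 16), -1)), 136), 2) = Pow(Add(Mul(-69, Pow(32, -1)), 136), 2) = Pow(Add(Mul(-69, Rational(1, 32)), 136), 2) = Pow(Add(Rational(-69, 32), 136), 2) = Pow(Rational(4283, 32), 2) = Rational(18344089, 1024)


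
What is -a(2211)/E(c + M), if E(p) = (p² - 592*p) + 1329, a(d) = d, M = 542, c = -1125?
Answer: -2211/686354 ≈ -0.0032214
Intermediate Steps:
E(p) = 1329 + p² - 592*p
-a(2211)/E(c + M) = -2211/(1329 + (-1125 + 542)² - 592*(-1125 + 542)) = -2211/(1329 + (-583)² - 592*(-583)) = -2211/(1329 + 339889 + 345136) = -2211/686354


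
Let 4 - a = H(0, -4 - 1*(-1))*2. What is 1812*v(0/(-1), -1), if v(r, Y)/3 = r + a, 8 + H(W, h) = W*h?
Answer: 108720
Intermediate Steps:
H(W, h) = -8 + W*h
a = 20 (a = 4 - (-8 + 0*(-4 - 1*(-1)))*2 = 4 - (-8 + 0*(-4 + 1))*2 = 4 - (-8 + 0*(-3))*2 = 4 - (-8 + 0)*2 = 4 - (-8)*2 = 4 - 1*(-16) = 4 + 16 = 20)
v(r, Y) = 60 + 3*r (v(r, Y) = 3*(r + 20) = 3*(20 + r) = 60 + 3*r)
1812*v(0/(-1), -1) = 1812*(60 + 3*(0/(-1))) = 1812*(60 + 3*(0*(-1))) = 1812*(60 + 3*0) = 1812*(60 + 0) = 1812*60 = 108720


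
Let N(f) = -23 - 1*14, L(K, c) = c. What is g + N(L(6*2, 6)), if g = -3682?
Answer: -3719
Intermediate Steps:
N(f) = -37 (N(f) = -23 - 14 = -37)
g + N(L(6*2, 6)) = -3682 - 37 = -3719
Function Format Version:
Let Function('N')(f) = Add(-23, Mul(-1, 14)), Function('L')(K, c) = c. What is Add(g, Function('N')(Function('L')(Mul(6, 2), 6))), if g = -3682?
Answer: -3719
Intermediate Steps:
Function('N')(f) = -37 (Function('N')(f) = Add(-23, -14) = -37)
Add(g, Function('N')(Function('L')(Mul(6, 2), 6))) = Add(-3682, -37) = -3719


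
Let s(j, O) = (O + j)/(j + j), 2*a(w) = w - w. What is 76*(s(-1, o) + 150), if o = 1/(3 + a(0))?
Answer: 34276/3 ≈ 11425.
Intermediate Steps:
a(w) = 0 (a(w) = (w - w)/2 = (½)*0 = 0)
o = ⅓ (o = 1/(3 + 0) = 1/3 = ⅓ ≈ 0.33333)
s(j, O) = (O + j)/(2*j) (s(j, O) = (O + j)/((2*j)) = (O + j)*(1/(2*j)) = (O + j)/(2*j))
76*(s(-1, o) + 150) = 76*((½)*(⅓ - 1)/(-1) + 150) = 76*((½)*(-1)*(-⅔) + 150) = 76*(⅓ + 150) = 76*(451/3) = 34276/3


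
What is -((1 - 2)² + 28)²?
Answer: -841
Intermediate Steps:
-((1 - 2)² + 28)² = -((-1)² + 28)² = -(1 + 28)² = -1*29² = -1*841 = -841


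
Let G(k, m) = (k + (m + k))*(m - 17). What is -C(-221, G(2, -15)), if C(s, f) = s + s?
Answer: 442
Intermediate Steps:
G(k, m) = (-17 + m)*(m + 2*k) (G(k, m) = (k + (k + m))*(-17 + m) = (m + 2*k)*(-17 + m) = (-17 + m)*(m + 2*k))
C(s, f) = 2*s
-C(-221, G(2, -15)) = -2*(-221) = -1*(-442) = 442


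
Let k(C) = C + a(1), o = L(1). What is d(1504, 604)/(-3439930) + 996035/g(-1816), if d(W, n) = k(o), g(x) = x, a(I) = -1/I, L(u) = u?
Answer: -996035/1816 ≈ -548.48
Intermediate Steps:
o = 1
k(C) = -1 + C (k(C) = C - 1/1 = C - 1*1 = C - 1 = -1 + C)
d(W, n) = 0 (d(W, n) = -1 + 1 = 0)
d(1504, 604)/(-3439930) + 996035/g(-1816) = 0/(-3439930) + 996035/(-1816) = 0*(-1/3439930) + 996035*(-1/1816) = 0 - 996035/1816 = -996035/1816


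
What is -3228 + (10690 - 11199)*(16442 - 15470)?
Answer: -497976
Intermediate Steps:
-3228 + (10690 - 11199)*(16442 - 15470) = -3228 - 509*972 = -3228 - 494748 = -497976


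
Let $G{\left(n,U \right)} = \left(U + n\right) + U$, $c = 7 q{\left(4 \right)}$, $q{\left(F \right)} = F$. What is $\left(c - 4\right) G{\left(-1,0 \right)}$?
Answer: $-24$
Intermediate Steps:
$c = 28$ ($c = 7 \cdot 4 = 28$)
$G{\left(n,U \right)} = n + 2 U$
$\left(c - 4\right) G{\left(-1,0 \right)} = \left(28 - 4\right) \left(-1 + 2 \cdot 0\right) = 24 \left(-1 + 0\right) = 24 \left(-1\right) = -24$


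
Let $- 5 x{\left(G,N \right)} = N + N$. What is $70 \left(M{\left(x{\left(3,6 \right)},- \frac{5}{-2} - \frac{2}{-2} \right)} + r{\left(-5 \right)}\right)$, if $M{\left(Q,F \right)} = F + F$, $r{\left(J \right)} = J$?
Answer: $140$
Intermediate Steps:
$x{\left(G,N \right)} = - \frac{2 N}{5}$ ($x{\left(G,N \right)} = - \frac{N + N}{5} = - \frac{2 N}{5}$)
$M{\left(Q,F \right)} = 2 F$
$70 \left(M{\left(x{\left(3,6 \right)},- \frac{5}{-2} - \frac{2}{-2} \right)} + r{\left(-5 \right)}\right) = 70 \left(2 \left(- \frac{5}{-2} - \frac{2}{-2}\right) - 5\right) = 70 \left(2 \left(\left(-5\right) \left(- \frac{1}{2}\right) - -1\right) - 5\right) = 70 \left(2 \left(\frac{5}{2} + 1\right) - 5\right) = 70 \left(2 \cdot \frac{7}{2} - 5\right) = 70 \left(7 - 5\right) = 70 \cdot 2 = 140$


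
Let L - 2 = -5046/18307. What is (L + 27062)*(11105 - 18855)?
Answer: -3839780915500/18307 ≈ -2.0974e+8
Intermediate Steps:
L = 31568/18307 (L = 2 - 5046/18307 = 31568/18307 ≈ 1.7244)
(L + 27062)*(11105 - 18855) = (31568/18307 + 27062)*(11105 - 18855) = (495455602/18307)*(-7750) = -3839780915500/18307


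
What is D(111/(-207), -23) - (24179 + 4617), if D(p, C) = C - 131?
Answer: -28950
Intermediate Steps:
D(p, C) = -131 + C
D(111/(-207), -23) - (24179 + 4617) = (-131 - 23) - (24179 + 4617) = -154 - 1*28796 = -154 - 28796 = -28950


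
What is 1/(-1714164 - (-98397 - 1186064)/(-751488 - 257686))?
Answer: -1009174/1729891024997 ≈ -5.8337e-7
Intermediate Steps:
1/(-1714164 - (-98397 - 1186064)/(-751488 - 257686)) = 1/(-1714164 - (-1284461)/(-1009174)) = 1/(-1714164 - (-1284461)*(-1)/1009174) = 1/(-1714164 - 1*1284461/1009174) = 1/(-1714164 - 1284461/1009174) = 1/(-1729891024997/1009174) = -1009174/1729891024997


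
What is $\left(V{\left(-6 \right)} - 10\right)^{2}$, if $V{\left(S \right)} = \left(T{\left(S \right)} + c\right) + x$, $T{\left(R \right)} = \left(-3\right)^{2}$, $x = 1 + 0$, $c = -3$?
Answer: $9$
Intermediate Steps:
$x = 1$
$T{\left(R \right)} = 9$
$V{\left(S \right)} = 7$ ($V{\left(S \right)} = \left(9 - 3\right) + 1 = 6 + 1 = 7$)
$\left(V{\left(-6 \right)} - 10\right)^{2} = \left(7 - 10\right)^{2} = \left(-3\right)^{2} = 9$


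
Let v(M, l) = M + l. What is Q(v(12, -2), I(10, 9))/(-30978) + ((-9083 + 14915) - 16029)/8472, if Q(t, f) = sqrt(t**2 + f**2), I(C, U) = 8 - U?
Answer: -3399/2824 - sqrt(101)/30978 ≈ -1.2039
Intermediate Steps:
Q(t, f) = sqrt(f**2 + t**2)
Q(v(12, -2), I(10, 9))/(-30978) + ((-9083 + 14915) - 16029)/8472 = sqrt((8 - 1*9)**2 + (12 - 2)**2)/(-30978) + ((-9083 + 14915) - 16029)/8472 = sqrt((8 - 9)**2 + 10**2)*(-1/30978) + (5832 - 16029)*(1/8472) = sqrt((-1)**2 + 100)*(-1/30978) - 10197*1/8472 = sqrt(1 + 100)*(-1/30978) - 3399/2824 = sqrt(101)*(-1/30978) - 3399/2824 = -sqrt(101)/30978 - 3399/2824 = -3399/2824 - sqrt(101)/30978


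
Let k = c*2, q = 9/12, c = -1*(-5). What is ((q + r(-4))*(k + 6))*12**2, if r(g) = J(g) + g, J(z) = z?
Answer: -16704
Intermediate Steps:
c = 5
q = 3/4 (q = 9*(1/12) = 3/4 ≈ 0.75000)
k = 10 (k = 5*2 = 10)
r(g) = 2*g (r(g) = g + g = 2*g)
((q + r(-4))*(k + 6))*12**2 = ((3/4 + 2*(-4))*(10 + 6))*12**2 = ((3/4 - 8)*16)*144 = -29/4*16*144 = -116*144 = -16704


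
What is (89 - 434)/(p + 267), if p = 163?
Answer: -69/86 ≈ -0.80233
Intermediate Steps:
(89 - 434)/(p + 267) = (89 - 434)/(163 + 267) = -345/430 = -345*1/430 = -69/86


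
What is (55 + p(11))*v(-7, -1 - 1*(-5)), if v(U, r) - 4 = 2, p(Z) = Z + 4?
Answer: 420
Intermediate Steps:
p(Z) = 4 + Z
v(U, r) = 6 (v(U, r) = 4 + 2 = 6)
(55 + p(11))*v(-7, -1 - 1*(-5)) = (55 + (4 + 11))*6 = (55 + 15)*6 = 70*6 = 420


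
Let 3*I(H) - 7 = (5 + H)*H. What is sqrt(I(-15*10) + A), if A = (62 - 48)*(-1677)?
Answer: I*sqrt(146031)/3 ≈ 127.38*I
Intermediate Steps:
A = -23478 (A = 14*(-1677) = -23478)
I(H) = 7/3 + H*(5 + H)/3 (I(H) = 7/3 + ((5 + H)*H)/3 = 7/3 + (H*(5 + H))/3 = 7/3 + H*(5 + H)/3)
sqrt(I(-15*10) + A) = sqrt((7/3 + (-15*10)**2/3 + 5*(-15*10)/3) - 23478) = sqrt((7/3 + (1/3)*(-150)**2 + (5/3)*(-150)) - 23478) = sqrt((7/3 + (1/3)*22500 - 250) - 23478) = sqrt((7/3 + 7500 - 250) - 23478) = sqrt(21757/3 - 23478) = sqrt(-48677/3) = I*sqrt(146031)/3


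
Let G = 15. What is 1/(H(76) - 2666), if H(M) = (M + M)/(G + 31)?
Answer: -23/61242 ≈ -0.00037556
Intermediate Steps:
H(M) = M/23 (H(M) = (M + M)/(15 + 31) = (2*M)/46 = (2*M)*(1/46) = M/23)
1/(H(76) - 2666) = 1/((1/23)*76 - 2666) = 1/(76/23 - 2666) = 1/(-61242/23) = -23/61242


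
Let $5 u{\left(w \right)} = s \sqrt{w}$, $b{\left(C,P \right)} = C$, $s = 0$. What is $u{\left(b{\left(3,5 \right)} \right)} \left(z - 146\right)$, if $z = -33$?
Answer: $0$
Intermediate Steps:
$u{\left(w \right)} = 0$ ($u{\left(w \right)} = \frac{0 \sqrt{w}}{5} = \frac{1}{5} \cdot 0 = 0$)
$u{\left(b{\left(3,5 \right)} \right)} \left(z - 146\right) = 0 \left(-33 - 146\right) = 0 \left(-179\right) = 0$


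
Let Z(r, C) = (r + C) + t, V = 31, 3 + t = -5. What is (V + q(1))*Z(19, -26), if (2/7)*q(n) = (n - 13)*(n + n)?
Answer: 795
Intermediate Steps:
t = -8 (t = -3 - 5 = -8)
q(n) = 7*n*(-13 + n) (q(n) = 7*((n - 13)*(n + n))/2 = 7*((-13 + n)*(2*n))/2 = 7*(2*n*(-13 + n))/2 = 7*n*(-13 + n))
Z(r, C) = -8 + C + r (Z(r, C) = (r + C) - 8 = (C + r) - 8 = -8 + C + r)
(V + q(1))*Z(19, -26) = (31 + 7*1*(-13 + 1))*(-8 - 26 + 19) = (31 + 7*1*(-12))*(-15) = (31 - 84)*(-15) = -53*(-15) = 795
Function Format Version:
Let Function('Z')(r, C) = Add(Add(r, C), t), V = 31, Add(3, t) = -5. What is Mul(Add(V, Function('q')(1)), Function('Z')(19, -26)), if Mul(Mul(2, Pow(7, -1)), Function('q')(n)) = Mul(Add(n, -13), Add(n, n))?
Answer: 795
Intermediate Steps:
t = -8 (t = Add(-3, -5) = -8)
Function('q')(n) = Mul(7, n, Add(-13, n)) (Function('q')(n) = Mul(Rational(7, 2), Mul(Add(n, -13), Add(n, n))) = Mul(Rational(7, 2), Mul(Add(-13, n), Mul(2, n))) = Mul(Rational(7, 2), Mul(2, n, Add(-13, n))) = Mul(7, n, Add(-13, n)))
Function('Z')(r, C) = Add(-8, C, r) (Function('Z')(r, C) = Add(Add(r, C), -8) = Add(Add(C, r), -8) = Add(-8, C, r))
Mul(Add(V, Function('q')(1)), Function('Z')(19, -26)) = Mul(Add(31, Mul(7, 1, Add(-13, 1))), Add(-8, -26, 19)) = Mul(Add(31, Mul(7, 1, -12)), -15) = Mul(Add(31, -84), -15) = Mul(-53, -15) = 795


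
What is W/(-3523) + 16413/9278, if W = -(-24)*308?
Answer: -10759977/32686394 ≈ -0.32919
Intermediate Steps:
W = 7392 (W = -1*(-7392) = 7392)
W/(-3523) + 16413/9278 = 7392/(-3523) + 16413/9278 = 7392*(-1/3523) + 16413*(1/9278) = -7392/3523 + 16413/9278 = -10759977/32686394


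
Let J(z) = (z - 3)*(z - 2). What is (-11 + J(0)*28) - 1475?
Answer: -1318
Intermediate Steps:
J(z) = (-3 + z)*(-2 + z)
(-11 + J(0)*28) - 1475 = (-11 + (6 + 0² - 5*0)*28) - 1475 = (-11 + (6 + 0 + 0)*28) - 1475 = (-11 + 6*28) - 1475 = (-11 + 168) - 1475 = 157 - 1475 = -1318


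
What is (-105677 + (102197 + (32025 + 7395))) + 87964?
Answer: 123904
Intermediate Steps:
(-105677 + (102197 + (32025 + 7395))) + 87964 = (-105677 + (102197 + 39420)) + 87964 = (-105677 + 141617) + 87964 = 35940 + 87964 = 123904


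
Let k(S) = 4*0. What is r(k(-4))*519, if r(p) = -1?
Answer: -519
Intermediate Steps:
k(S) = 0
r(k(-4))*519 = -1*519 = -519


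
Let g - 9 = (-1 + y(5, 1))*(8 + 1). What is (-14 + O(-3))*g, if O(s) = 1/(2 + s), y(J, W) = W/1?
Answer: -135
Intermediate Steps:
y(J, W) = W (y(J, W) = W*1 = W)
g = 9 (g = 9 + (-1 + 1)*(8 + 1) = 9 + 0*9 = 9 + 0 = 9)
(-14 + O(-3))*g = (-14 + 1/(2 - 3))*9 = (-14 + 1/(-1))*9 = (-14 - 1)*9 = -15*9 = -135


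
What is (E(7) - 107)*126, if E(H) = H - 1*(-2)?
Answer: -12348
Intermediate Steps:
E(H) = 2 + H (E(H) = H + 2 = 2 + H)
(E(7) - 107)*126 = ((2 + 7) - 107)*126 = (9 - 107)*126 = -98*126 = -12348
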